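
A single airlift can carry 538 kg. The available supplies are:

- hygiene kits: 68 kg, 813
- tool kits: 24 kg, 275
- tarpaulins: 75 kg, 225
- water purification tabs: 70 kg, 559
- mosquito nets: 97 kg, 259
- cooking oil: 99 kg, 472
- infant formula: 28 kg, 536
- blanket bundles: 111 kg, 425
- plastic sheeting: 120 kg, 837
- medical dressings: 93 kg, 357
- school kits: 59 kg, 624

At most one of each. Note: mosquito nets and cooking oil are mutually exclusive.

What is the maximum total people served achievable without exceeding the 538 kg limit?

4226

By people served per kg: infant formula 19.14, hygiene kits 11.96, tool kits 11.46, school kits 10.58 lead.
Filling by ratio: hygiene kits + tool kits + water purification tabs + cooking oil + infant formula + plastic sheeting + school kits for 4116, with 70 kg left unused.
Dropping cooking oil frees 99 kg; slotting in tarpaulins + medical dressings (168 kg) lifts the total to 4226 at 537 kg.
No other feasible combination exceeds 4226.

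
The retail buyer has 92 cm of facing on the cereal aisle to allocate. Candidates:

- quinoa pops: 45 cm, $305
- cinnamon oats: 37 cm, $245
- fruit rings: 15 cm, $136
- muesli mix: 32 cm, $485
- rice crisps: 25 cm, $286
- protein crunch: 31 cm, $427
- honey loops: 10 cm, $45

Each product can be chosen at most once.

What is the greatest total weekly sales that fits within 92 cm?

Taking muesli mix + rice crisps + protein crunch: 88 cm used, 1198 in weekly sales.
Next best is fruit rings + muesli mix + protein crunch + honey loops at 1093 (88 cm) — short by 105.

1198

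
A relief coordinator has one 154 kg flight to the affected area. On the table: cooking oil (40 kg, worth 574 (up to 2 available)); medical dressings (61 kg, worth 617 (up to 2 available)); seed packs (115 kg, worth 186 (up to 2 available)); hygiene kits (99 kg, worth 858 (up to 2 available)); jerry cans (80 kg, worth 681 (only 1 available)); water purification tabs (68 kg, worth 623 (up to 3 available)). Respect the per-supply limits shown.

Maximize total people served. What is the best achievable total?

1771

Taking the top-ratio supplies first gives 2×cooking oil + medical dressings for 1765 (141 kg).
Dropping medical dressings frees 61 kg; slotting in water purification tabs (68 kg) lifts the total to 1771 at 148 kg.
Nothing else within 154 kg beats 1771.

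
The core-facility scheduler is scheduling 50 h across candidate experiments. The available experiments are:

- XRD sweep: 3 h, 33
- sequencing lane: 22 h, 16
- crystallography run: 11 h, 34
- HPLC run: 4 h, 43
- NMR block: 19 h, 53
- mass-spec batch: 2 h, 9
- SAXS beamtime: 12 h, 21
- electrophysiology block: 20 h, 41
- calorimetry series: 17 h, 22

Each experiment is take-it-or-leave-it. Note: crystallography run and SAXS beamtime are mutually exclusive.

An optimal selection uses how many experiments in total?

Best achievable expected citations is 179.
For example XRD sweep + HPLC run + NMR block + mass-spec batch + electrophysiology block achieves it, using 48 h.
Any selection reaching 179 contains exactly 5 experiments.

5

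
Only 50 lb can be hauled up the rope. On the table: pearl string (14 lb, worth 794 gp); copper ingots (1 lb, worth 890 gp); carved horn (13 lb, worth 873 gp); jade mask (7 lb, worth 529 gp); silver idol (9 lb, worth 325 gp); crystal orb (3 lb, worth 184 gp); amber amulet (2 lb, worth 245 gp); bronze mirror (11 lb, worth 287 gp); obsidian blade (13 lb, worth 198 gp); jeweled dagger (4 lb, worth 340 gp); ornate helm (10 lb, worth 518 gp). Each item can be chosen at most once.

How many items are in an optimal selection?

Best achievable value is 4033.
One optimal bundle: pearl string + copper ingots + carved horn + jade mask + crystal orb + amber amulet + ornate helm (50 lb).
All optima have 7 items.

7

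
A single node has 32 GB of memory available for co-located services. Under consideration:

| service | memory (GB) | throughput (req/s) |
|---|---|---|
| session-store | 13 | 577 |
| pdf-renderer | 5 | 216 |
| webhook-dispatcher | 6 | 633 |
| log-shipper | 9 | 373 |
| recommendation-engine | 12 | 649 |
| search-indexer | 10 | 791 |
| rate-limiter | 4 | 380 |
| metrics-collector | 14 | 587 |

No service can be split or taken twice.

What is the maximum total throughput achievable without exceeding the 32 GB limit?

2453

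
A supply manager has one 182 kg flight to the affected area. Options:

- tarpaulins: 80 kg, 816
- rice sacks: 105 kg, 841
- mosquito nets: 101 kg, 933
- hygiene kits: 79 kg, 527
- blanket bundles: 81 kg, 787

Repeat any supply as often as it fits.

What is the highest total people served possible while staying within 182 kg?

1749

Ranking by ratio (people served/kg): tarpaulins 10.20, blanket bundles 9.72, mosquito nets 9.24.
A density-first pass picks 2×tarpaulins — 1632 at 160 kg.
Replace tarpaulins with mosquito nets: the trade gains 117 net, giving 1749 at 181 kg.
Nothing else within 182 kg beats 1749.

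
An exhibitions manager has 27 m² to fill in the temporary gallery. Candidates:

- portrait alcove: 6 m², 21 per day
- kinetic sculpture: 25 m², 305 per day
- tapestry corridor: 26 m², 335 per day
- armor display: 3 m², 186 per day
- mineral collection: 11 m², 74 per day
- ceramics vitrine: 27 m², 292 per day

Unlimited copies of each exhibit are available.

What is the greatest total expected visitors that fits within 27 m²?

The ratio ordering already packs tightly: 9×armor display, 27 m², 1674.

1674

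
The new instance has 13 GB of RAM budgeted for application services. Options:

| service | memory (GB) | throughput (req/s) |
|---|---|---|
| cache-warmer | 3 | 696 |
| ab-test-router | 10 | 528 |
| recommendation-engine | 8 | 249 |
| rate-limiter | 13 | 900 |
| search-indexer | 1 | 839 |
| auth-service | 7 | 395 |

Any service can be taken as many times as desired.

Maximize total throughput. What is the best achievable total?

Taking 13×search-indexer: 13 GB used, 10907 in throughput.

10907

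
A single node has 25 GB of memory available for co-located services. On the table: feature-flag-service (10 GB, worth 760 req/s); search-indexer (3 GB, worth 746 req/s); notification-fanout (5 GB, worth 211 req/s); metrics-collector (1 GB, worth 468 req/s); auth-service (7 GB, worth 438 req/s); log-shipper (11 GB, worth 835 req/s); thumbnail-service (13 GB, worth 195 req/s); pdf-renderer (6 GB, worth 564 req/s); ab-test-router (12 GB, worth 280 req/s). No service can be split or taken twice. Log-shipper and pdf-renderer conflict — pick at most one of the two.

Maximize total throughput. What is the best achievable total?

2809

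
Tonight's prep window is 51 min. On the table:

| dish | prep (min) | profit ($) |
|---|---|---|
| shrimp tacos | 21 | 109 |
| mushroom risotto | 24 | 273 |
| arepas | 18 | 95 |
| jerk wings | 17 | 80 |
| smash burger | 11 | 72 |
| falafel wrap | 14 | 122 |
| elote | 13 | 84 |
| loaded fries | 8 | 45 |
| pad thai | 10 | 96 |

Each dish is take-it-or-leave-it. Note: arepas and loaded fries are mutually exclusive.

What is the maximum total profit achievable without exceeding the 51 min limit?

The ratio ordering already packs tightly: mushroom risotto + falafel wrap + pad thai, 48 min, 491.

491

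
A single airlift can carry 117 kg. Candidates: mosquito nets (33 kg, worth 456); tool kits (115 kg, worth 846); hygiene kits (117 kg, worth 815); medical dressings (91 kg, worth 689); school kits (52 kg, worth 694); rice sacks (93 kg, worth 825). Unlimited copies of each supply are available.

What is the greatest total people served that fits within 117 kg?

1388

Greedy by ratio would take 3×mosquito nets: 99 kg used, total 1368.
Replace 3×mosquito nets with 2×school kits: the trade gains 20 net, giving 1388 at 104 kg.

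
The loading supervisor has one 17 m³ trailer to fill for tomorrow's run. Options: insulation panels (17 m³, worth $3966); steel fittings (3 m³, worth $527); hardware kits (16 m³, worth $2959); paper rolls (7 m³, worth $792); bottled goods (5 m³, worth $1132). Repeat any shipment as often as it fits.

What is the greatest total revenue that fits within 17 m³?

3966

Best packing: insulation panels — 17 m³, 3966 total.
Every other selection either busts 17 m³ or fails to beat 3966.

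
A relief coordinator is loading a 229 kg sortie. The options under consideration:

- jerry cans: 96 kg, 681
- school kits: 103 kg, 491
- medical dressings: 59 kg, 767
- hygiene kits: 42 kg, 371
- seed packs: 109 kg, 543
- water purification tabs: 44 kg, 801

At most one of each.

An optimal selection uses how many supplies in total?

Best achievable people served is 2249.
One optimal bundle: jerry cans + medical dressings + water purification tabs (199 kg).
All optima have 3 supplies.

3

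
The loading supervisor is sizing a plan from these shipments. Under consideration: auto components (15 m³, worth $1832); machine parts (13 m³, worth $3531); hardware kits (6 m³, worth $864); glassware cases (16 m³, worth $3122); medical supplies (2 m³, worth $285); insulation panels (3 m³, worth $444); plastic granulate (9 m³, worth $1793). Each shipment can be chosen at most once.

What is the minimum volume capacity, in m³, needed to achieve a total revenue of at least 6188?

28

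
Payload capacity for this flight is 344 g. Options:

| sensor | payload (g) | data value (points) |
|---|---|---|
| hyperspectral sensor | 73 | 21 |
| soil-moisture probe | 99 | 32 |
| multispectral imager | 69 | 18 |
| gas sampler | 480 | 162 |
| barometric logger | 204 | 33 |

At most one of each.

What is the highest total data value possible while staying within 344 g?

Best packing: hyperspectral sensor + soil-moisture probe + multispectral imager — 241 g, 71 total.
Next best is soil-moisture probe + barometric logger at 65 (303 g) — short by 6.

71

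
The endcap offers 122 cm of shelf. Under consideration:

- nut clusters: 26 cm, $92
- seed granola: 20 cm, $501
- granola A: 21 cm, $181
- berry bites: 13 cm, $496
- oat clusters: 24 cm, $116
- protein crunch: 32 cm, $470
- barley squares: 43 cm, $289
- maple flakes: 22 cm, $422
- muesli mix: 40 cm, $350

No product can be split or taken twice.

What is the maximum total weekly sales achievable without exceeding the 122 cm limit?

2070

Taking seed granola + granola A + berry bites + protein crunch + maple flakes: 108 cm used, 2070 in weekly sales.
That's the maximum — no swap from here does better than 2070.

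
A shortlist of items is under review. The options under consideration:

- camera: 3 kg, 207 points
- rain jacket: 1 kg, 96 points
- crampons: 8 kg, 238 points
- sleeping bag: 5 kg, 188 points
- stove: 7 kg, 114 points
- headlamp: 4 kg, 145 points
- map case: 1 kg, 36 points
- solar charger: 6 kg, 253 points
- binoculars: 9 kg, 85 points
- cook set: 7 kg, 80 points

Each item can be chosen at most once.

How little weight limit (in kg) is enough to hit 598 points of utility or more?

13

Look for the lowest-weight combination reaching 598.
camera + rain jacket + sleeping bag + headlamp: 636 utility at 13 kg.
Any bundle with less than 13 kg falls short of 598.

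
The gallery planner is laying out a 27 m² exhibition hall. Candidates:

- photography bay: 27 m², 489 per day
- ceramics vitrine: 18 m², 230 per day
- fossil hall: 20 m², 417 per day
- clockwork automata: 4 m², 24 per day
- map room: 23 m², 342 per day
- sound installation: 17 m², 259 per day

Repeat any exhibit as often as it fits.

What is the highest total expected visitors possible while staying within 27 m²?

The ratio heuristic lands on fossil hall + clockwork automata (441) but leaves 3 m² idle.
Dropping fossil hall and clockwork automata frees 24 m²; slotting in photography bay (27 m²) lifts the total to 489 at 27 m².

489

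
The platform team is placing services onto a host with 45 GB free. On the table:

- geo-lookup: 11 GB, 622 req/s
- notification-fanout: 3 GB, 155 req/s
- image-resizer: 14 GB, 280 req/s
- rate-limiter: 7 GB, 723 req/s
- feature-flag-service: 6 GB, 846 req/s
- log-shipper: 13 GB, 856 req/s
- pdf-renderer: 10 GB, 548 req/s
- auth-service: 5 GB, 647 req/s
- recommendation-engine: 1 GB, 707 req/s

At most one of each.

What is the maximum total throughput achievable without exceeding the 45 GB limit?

A density-first pass picks geo-lookup + rate-limiter + feature-flag-service + log-shipper + auth-service + recommendation-engine — 4401 at 43 GB.
Replace geo-lookup with notification-fanout + pdf-renderer: the trade gains 81 net, giving 4482 at 45 GB.
Runner-up geo-lookup + rate-limiter + feature-flag-service + log-shipper + auth-service + recommendation-engine tops out at 4401.

4482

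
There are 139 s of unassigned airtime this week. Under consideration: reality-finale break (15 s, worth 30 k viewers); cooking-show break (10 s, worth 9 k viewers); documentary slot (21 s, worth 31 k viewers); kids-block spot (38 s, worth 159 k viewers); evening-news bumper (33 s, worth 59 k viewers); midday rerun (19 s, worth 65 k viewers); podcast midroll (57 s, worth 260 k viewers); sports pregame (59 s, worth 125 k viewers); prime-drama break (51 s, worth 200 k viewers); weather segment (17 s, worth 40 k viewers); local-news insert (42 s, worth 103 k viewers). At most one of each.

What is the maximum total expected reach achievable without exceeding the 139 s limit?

Density check — podcast midroll 4.56, kids-block spot 4.18, prime-drama break 3.92, midday rerun 3.42 are the best per s.
A density-first pass picks kids-block spot + midday rerun + podcast midroll + weather segment — 524 at 131 s.
The 55 s tied up in kids-block spot and weather segment is better spent on cooking-show break + prime-drama break — total rises to 534 (137 s).
The closest alternative, midday rerun + podcast midroll + prime-drama break, reaches only 525.

534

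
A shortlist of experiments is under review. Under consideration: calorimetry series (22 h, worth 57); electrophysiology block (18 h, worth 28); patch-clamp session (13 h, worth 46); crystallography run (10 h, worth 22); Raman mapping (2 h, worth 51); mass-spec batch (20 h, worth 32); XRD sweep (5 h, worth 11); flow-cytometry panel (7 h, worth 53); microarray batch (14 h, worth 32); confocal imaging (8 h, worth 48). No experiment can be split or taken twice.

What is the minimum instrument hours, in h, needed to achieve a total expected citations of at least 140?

17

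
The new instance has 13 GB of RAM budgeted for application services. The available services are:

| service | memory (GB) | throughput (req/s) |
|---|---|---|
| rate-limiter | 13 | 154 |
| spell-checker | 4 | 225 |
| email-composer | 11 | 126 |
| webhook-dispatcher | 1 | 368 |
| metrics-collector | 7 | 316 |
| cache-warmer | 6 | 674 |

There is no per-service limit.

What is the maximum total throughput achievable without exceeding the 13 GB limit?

13×webhook-dispatcher uses 13 of the 13 GB and totals 4784.
Every other selection either busts 13 GB or fails to beat 4784.

4784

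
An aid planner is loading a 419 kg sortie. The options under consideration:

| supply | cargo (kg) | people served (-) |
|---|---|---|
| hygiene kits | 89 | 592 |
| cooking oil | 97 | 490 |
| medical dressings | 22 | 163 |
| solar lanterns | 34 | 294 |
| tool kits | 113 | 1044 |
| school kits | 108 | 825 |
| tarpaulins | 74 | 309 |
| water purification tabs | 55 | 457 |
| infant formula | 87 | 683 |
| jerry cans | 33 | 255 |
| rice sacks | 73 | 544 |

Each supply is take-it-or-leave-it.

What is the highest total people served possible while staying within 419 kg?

3466

By people served per kg: tool kits 9.24, solar lanterns 8.65, water purification tabs 8.31 lead.
Filling by ratio: medical dressings + solar lanterns + tool kits + water purification tabs + infant formula + jerry cans + rice sacks for 3440, with 2 kg left unused.
The 106 kg tied up in jerry cans and rice sacks is better spent on school kits — total rises to 3466 (419 kg).
Runner-up medical dressings + solar lanterns + tool kits + water purification tabs + infant formula + jerry cans + rice sacks tops out at 3440.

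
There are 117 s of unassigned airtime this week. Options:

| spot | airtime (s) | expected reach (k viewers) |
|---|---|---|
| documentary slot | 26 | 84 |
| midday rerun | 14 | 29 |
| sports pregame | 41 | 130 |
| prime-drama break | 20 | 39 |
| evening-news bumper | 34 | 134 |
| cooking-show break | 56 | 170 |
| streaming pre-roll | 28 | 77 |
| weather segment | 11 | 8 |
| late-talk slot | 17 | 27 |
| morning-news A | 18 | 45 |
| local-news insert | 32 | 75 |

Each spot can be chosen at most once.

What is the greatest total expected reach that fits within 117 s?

388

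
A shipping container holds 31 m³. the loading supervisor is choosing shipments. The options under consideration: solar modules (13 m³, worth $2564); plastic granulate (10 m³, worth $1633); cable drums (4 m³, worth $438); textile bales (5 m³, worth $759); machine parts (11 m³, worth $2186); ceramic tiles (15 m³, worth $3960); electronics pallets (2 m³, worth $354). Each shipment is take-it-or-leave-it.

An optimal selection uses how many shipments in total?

3

The maximum revenue within 31 m³ is 6905.
textile bales + machine parts + ceramic tiles hits 6905 at 31 m³.
Every optimal selection uses 3 shipments.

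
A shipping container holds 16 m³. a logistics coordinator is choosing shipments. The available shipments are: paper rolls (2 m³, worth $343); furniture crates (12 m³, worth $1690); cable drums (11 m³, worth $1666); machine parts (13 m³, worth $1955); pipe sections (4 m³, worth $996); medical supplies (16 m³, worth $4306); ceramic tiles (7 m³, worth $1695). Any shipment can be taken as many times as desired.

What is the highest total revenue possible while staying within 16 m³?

4306

The ratio ordering already packs tightly: medical supplies, 16 m³, 4306.
Nothing else within 16 m³ beats 4306.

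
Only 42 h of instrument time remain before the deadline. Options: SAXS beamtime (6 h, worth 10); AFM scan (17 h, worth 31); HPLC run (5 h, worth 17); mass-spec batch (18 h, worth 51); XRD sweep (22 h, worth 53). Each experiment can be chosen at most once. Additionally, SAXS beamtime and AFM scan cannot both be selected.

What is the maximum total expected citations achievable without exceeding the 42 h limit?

The ratio heuristic lands on AFM scan + HPLC run + mass-spec batch (99) but leaves 2 h idle.
Replace AFM scan and HPLC run with XRD sweep: the trade gains 5 net, giving 104 at 40 h.
Every other selection either busts 42 h or breaks a pairing rule or fails to beat 104.

104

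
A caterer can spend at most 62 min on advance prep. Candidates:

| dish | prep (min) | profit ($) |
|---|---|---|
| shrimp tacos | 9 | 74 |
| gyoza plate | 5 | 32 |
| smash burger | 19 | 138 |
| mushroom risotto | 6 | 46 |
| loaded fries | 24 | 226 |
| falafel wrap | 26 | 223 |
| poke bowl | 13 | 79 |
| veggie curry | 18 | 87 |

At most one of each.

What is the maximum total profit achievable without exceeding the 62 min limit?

527

Density check — loaded fries 9.42, falafel wrap 8.58, shrimp tacos 8.22 are the best per min.
Taking the top-ratio dishes first gives shrimp tacos + loaded fries + falafel wrap for 523 (59 min).
Replace shrimp tacos with gyoza plate + mushroom risotto: the trade gains 4 net, giving 527 at 61 min.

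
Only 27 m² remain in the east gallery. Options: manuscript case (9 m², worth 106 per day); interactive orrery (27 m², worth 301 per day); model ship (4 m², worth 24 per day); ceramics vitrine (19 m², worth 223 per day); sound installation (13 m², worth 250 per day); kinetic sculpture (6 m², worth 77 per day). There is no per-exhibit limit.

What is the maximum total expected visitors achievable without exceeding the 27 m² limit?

500

By expected visitors per m²: sound installation 19.23, kinetic sculpture 12.83, manuscript case 11.78 lead.
Best packing: 2×sound installation — 26 m², 500 total.
No other feasible combination exceeds 500.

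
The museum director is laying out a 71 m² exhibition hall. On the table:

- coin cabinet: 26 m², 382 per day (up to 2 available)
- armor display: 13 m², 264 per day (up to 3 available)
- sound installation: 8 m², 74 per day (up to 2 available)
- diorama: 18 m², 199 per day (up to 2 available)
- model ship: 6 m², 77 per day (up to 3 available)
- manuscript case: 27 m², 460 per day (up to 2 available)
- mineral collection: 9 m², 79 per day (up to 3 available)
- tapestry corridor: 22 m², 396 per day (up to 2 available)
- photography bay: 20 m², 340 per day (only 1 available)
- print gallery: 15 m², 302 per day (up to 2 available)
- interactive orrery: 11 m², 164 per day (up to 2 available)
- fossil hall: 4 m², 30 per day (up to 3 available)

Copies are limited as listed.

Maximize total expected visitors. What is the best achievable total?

1396

Ranking by ratio (expected visitors/m²): armor display 20.31, print gallery 20.13, tapestry corridor 18.00, manuscript case 17.04.
3×armor display + 2×print gallery uses 69 of the 71 m² and totals 1396.
Nothing else within 71 m² beats 1396.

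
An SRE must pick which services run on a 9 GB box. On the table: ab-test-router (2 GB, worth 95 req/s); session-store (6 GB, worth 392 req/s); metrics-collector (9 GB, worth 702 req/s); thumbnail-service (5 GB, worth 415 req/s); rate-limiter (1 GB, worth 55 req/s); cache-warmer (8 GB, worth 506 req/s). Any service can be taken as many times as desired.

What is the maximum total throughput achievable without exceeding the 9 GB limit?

702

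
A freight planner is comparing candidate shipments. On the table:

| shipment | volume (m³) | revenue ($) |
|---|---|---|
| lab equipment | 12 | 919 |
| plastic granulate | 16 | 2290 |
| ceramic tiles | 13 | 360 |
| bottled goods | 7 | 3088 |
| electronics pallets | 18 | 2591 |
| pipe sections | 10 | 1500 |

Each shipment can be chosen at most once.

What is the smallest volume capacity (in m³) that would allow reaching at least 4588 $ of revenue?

17

Minimise m³ subject to total revenue ≥ 4588.
bottled goods + pipe sections reaches 4588 using 17 m³.
Below 17 m³ the best achievable stays under 4588.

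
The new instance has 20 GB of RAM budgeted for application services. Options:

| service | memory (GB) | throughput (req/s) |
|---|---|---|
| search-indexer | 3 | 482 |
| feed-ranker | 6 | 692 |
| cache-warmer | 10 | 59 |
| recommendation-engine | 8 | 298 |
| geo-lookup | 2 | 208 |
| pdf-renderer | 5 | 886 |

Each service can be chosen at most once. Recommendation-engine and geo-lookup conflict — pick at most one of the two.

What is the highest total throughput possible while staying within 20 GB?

Search-indexer + feed-ranker + geo-lookup + pdf-renderer uses 16 of the 20 GB and totals 2268.
No other feasible combination exceeds 2268.

2268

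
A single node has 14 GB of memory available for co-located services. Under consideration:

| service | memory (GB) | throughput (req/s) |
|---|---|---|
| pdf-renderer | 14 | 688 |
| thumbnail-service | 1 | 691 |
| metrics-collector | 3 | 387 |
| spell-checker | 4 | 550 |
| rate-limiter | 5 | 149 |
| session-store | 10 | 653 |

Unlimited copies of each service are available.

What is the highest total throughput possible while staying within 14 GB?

9674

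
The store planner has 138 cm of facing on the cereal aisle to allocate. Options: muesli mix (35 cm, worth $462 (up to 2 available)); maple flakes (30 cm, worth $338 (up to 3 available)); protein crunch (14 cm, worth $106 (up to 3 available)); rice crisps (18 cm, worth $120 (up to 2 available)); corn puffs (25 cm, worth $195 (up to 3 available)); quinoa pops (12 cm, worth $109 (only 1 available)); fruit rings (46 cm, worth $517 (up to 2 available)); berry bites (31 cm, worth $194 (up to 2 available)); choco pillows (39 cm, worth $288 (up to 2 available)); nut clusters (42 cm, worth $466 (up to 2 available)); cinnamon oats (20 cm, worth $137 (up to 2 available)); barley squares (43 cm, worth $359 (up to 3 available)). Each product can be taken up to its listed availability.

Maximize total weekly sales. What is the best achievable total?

1605

Filling by ratio: 2×muesli mix + 2×maple flakes for 1600, with 8 cm left unused.
Dropping 2×maple flakes frees 60 cm; slotting in protein crunch + quinoa pops + nut clusters (68 cm) lifts the total to 1605 at 138 cm.
Nothing else within 138 cm beats 1605.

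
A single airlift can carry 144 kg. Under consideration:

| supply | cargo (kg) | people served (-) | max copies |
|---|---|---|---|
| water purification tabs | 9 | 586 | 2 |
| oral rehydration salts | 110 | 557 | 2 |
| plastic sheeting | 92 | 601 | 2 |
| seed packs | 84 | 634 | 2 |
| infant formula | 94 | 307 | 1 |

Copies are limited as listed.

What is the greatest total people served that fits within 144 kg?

1806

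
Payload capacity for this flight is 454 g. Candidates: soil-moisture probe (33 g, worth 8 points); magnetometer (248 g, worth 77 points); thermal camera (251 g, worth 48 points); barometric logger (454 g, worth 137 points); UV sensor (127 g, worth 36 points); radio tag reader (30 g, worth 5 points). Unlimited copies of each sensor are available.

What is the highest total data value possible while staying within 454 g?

By data value per g: magnetometer 0.31, barometric logger 0.30, UV sensor 0.28, soil-moisture probe 0.24 lead.
The ratio heuristic lands on 2×soil-moisture probe + magnetometer + UV sensor (129) but leaves 13 g idle.
The 441 g tied up in 2×soil-moisture probe and magnetometer and UV sensor is better spent on barometric logger — total rises to 137 (454 g).

137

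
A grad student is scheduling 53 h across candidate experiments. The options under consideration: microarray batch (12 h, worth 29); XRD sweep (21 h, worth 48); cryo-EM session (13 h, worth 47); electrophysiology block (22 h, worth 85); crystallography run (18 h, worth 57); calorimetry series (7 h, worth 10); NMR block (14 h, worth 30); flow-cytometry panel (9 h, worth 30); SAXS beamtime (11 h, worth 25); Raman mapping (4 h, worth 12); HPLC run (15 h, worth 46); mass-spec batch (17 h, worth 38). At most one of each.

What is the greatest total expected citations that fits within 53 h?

Filling by ratio: cryo-EM session + electrophysiology block + flow-cytometry panel + Raman mapping for 174, with 5 h left unused.
Dropping flow-cytometry panel and Raman mapping frees 13 h; slotting in crystallography run (18 h) lifts the total to 189 at 53 h.
An exhaustive check of the 4096 subsets confirms 189.

189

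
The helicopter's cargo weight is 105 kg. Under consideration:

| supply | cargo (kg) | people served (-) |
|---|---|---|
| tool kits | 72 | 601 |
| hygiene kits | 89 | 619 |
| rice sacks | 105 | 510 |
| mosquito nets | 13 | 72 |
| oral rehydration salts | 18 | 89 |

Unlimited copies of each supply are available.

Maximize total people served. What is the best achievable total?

Taking the top-ratio supplies first gives tool kits + 2×mosquito nets for 745 (98 kg).
The 13 kg tied up in mosquito nets is better spent on oral rehydration salts — total rises to 762 (103 kg).
The spare 2 kg is too small for any remaining supply, and no exchange beats 762.

762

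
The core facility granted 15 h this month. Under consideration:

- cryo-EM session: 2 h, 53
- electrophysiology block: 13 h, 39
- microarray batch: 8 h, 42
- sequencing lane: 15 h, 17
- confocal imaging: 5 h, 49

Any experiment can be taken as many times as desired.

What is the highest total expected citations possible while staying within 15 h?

The ratio ordering already packs tightly: 7×cryo-EM session, 14 h, 371.
That's the maximum — no swap from here does better than 371.

371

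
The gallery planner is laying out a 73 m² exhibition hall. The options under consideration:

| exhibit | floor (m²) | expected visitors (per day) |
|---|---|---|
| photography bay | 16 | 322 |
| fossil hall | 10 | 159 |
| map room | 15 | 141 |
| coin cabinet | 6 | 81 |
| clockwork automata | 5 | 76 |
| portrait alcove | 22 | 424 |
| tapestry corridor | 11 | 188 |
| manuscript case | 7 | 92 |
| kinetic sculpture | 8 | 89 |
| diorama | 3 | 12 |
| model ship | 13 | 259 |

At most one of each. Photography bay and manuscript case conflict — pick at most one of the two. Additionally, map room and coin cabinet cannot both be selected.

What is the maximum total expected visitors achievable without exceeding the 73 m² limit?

1352

By expected visitors per m²: photography bay 20.12, model ship 19.92, portrait alcove 19.27 lead.
Best packing: photography bay + fossil hall + portrait alcove + tapestry corridor + model ship — 72 m², 1352 total.
Next best is photography bay + coin cabinet + clockwork automata + portrait alcove + tapestry corridor + model ship at 1350 (73 m²) — short by 2.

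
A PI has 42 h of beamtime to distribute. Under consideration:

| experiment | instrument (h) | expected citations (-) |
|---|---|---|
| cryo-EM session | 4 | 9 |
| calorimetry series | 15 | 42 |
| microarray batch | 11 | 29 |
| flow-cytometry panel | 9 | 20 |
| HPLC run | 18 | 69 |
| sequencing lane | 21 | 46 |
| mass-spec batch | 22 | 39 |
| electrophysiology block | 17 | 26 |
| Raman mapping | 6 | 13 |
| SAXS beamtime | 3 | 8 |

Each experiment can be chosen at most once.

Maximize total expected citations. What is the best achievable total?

132

Ranking by ratio (expected citations/h): HPLC run 3.83, calorimetry series 2.80, SAXS beamtime 2.67.
Taking the top-ratio experiments first gives cryo-EM session + calorimetry series + HPLC run + SAXS beamtime for 128 (40 h).
The 4 h tied up in cryo-EM session is better spent on Raman mapping — total rises to 132 (42 h).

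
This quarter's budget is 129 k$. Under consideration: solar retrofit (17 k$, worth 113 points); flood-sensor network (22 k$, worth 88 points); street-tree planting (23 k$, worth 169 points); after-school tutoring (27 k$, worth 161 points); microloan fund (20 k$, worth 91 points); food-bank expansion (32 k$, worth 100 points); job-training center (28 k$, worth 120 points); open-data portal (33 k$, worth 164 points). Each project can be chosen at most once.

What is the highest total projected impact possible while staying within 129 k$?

727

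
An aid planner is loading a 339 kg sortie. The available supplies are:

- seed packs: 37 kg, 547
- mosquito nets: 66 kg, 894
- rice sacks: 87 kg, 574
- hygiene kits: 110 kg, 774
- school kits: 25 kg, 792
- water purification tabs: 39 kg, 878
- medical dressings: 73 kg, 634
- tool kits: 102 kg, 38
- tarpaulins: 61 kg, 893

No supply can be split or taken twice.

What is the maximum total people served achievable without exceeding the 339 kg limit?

4778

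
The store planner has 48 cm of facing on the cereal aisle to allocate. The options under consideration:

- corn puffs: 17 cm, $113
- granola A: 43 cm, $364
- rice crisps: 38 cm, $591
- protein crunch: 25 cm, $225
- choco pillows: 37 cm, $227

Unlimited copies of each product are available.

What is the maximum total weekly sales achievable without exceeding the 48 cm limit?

591

Density check — rice crisps 15.55, protein crunch 9.00, granola A 8.47 are the best per cm.
The ratio ordering already packs tightly: rice crisps, 38 cm, 591.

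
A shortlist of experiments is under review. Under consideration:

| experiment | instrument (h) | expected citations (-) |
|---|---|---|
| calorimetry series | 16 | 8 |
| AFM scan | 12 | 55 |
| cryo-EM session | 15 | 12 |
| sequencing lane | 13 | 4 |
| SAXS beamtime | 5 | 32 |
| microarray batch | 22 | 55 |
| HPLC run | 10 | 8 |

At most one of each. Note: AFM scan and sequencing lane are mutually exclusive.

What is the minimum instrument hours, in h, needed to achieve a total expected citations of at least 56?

Look for the lowest-instrument combination reaching 56.
AFM scan + SAXS beamtime reaches 87 using 17 h.
No combination under 17 h hits 56.

17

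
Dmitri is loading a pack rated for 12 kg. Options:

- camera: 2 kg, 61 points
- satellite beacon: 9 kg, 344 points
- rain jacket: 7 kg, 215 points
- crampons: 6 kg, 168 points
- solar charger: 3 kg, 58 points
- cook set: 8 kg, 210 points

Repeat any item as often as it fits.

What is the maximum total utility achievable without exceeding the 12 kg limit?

405

Best packing: camera + satellite beacon — 11 kg, 405 total.
No other feasible combination exceeds 405.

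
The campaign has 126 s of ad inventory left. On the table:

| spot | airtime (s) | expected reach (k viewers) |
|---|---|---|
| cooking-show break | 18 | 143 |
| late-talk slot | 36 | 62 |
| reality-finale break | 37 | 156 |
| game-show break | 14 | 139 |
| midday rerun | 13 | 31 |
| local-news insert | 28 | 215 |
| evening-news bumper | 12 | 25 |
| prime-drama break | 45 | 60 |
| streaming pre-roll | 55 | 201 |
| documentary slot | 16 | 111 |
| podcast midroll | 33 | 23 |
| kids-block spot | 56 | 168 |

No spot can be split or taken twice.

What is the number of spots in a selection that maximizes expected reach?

6

The maximum expected reach within 126 s is 795.
cooking-show break + reality-finale break + game-show break + midday rerun + local-news insert + documentary slot hits 795 at 126 s.
Any selection reaching 795 contains exactly 6 spots.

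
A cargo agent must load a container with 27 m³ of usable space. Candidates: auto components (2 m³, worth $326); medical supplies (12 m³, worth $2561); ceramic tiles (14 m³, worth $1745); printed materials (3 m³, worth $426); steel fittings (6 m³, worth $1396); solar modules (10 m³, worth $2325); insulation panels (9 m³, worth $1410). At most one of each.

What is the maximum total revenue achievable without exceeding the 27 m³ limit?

5638

Taking the top-ratio shipments first gives auto components + steel fittings + solar modules + insulation panels for 5457 (27 m³).
Dropping steel fittings and insulation panels frees 15 m³; slotting in medical supplies + printed materials (15 m³) lifts the total to 5638 at 27 m³.
Nothing else within 27 m³ beats 5638.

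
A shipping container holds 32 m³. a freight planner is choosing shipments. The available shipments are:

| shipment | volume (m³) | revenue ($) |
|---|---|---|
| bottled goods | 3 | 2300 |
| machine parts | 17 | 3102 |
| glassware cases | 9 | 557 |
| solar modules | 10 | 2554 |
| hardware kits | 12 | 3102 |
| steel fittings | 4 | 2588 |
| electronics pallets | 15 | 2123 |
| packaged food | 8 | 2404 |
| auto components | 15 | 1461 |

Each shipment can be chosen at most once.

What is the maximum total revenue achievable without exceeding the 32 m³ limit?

The ratio heuristic lands on bottled goods + hardware kits + steel fittings + packaged food (10394) but leaves 5 m³ idle.
The 8 m³ tied up in packaged food is better spent on solar modules — total rises to 10544 (29 m³).
No other feasible combination exceeds 10544.

10544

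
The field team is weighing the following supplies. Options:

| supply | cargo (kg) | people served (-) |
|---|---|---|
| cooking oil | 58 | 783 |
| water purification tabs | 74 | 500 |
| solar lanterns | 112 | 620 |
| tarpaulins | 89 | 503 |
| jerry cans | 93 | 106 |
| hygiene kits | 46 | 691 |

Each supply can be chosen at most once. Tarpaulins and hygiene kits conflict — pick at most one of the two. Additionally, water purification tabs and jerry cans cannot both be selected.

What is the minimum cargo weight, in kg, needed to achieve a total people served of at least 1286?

Need the lightest bundle worth ≥ 1286.
cooking oil + hygiene kits reaches 1474 using 104 kg.
Below 104 kg the best achievable stays under 1286.

104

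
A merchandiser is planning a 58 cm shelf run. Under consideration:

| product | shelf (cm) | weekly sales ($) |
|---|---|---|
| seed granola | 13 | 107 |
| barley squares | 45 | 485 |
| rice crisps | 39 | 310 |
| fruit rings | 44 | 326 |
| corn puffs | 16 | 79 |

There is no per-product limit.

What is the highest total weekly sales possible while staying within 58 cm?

Ranking by ratio (weekly sales/cm): barley squares 10.78, seed granola 8.23, rice crisps 7.95, fruit rings 7.41.
The ratio ordering already packs tightly: seed granola + barley squares, 58 cm, 592.
That's the maximum — no swap from here does better than 592.

592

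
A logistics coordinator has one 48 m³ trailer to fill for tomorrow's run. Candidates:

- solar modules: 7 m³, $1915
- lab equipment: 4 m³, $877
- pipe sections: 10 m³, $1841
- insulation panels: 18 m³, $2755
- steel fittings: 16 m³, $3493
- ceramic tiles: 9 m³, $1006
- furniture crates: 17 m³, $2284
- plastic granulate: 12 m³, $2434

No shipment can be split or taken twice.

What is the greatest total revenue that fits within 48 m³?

9725

Taking solar modules + lab equipment + steel fittings + ceramic tiles + plastic granulate: 48 m³ used, 9725 in revenue.
Next best is solar modules + pipe sections + steel fittings + plastic granulate at 9683 (45 m³) — short by 42.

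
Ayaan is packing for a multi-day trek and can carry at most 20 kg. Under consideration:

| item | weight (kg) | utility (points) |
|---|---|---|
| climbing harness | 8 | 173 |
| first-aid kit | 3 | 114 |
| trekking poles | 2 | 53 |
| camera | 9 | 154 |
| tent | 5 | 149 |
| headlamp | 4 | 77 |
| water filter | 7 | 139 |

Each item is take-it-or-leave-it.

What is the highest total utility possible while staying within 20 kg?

Taking the top-ratio items first gives climbing harness + first-aid kit + trekking poles + tent for 489 (18 kg).
Replace trekking poles with headlamp: the trade gains 24 net, giving 513 at 20 kg.
Runner-up climbing harness + first-aid kit + trekking poles + tent tops out at 489.

513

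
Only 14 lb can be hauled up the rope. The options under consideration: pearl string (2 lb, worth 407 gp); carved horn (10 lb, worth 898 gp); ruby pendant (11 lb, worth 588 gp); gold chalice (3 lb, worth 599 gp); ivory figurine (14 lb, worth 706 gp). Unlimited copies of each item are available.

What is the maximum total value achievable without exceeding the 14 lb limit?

The ratio ordering already packs tightly: 7×pearl string, 14 lb, 2849.
Nothing else within 14 lb beats 2849.

2849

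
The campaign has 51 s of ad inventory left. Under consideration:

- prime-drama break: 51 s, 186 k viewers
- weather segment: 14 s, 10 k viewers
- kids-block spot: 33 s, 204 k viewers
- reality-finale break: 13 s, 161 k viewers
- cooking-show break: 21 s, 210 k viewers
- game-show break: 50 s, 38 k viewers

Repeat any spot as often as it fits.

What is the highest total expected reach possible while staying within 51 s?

A density-first pass picks 3×reality-finale break — 483 at 39 s.
The 13 s tied up in reality-finale break is better spent on cooking-show break — total rises to 532 (47 s).

532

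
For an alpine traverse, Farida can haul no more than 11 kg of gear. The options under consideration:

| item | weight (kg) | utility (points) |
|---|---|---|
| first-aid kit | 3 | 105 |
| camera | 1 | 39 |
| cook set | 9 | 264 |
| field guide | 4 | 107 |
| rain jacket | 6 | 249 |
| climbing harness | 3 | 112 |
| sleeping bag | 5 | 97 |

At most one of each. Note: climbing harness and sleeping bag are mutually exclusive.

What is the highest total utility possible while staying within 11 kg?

Density check — rain jacket 41.50, camera 39.00, climbing harness 37.33, first-aid kit 35.00 are the best per kg.
Best packing: camera + rain jacket + climbing harness — 10 kg, 400 total.
The closest alternative, camera + field guide + rain jacket, reaches only 395.

400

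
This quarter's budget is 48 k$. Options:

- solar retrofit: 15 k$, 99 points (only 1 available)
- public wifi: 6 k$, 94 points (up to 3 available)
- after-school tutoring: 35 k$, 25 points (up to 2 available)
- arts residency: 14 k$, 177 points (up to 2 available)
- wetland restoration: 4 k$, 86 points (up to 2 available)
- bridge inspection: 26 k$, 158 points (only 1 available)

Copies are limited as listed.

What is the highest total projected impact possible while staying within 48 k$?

A density-first pass picks 3×public wifi + arts residency + 2×wetland restoration — 631 at 40 k$.
Dropping public wifi frees 6 k$; slotting in arts residency (14 k$) lifts the total to 714 at 48 k$.
Every other selection either busts 48 k$ or exceeds an availability limit or fails to beat 714.

714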